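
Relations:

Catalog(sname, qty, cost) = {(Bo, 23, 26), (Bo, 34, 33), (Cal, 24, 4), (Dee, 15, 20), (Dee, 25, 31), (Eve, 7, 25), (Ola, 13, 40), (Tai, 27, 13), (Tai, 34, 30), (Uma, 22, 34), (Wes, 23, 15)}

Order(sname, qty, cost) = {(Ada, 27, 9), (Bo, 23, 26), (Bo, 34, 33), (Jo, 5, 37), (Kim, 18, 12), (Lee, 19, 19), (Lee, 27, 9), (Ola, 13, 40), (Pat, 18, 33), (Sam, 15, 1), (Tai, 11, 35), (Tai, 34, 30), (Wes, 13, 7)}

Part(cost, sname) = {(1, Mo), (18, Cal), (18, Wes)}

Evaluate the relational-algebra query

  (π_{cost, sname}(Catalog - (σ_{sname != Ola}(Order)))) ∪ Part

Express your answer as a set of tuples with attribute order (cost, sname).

{(1, Mo), (13, Tai), (15, Wes), (18, Cal), (18, Wes), (20, Dee), (25, Eve), (31, Dee), (34, Uma), (4, Cal), (40, Ola)}

Apply σ_{sname != Ola}; surviving tuples: {(Ada, 27, 9), (Bo, 23, 26), (Bo, 34, 33), (Jo, 5, 37), (Kim, 18, 12), (Lee, 19, 19), (Lee, 27, 9), (Pat, 18, 33), (Sam, 15, 1), (Tai, 11, 35), (Tai, 34, 30), (Wes, 13, 7)}
Taking the difference: {(Cal, 24, 4), (Dee, 15, 20), (Dee, 25, 31), (Eve, 7, 25), (Ola, 13, 40), (Tai, 27, 13), (Uma, 22, 34), (Wes, 23, 15)}
π[cost, sname]: project onto (cost, sname) → {(13, Tai), (15, Wes), (20, Dee), (25, Eve), (31, Dee), (34, Uma), (4, Cal), (40, Ola)}
Taking the union: {(1, Mo), (13, Tai), (15, Wes), (18, Cal), (18, Wes), (20, Dee), (25, Eve), (31, Dee), (34, Uma), (4, Cal), (40, Ola)}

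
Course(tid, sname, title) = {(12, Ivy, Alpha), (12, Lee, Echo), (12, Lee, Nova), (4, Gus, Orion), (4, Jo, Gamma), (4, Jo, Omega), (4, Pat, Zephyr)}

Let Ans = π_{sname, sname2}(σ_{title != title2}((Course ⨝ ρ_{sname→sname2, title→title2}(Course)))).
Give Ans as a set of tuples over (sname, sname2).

ρ[sname→sname2, title→title2]: schema becomes (tid, sname2, title2); tuples unchanged.
Joining Course and ρ_{sname→sname2, title→title2}(Course) on tid yields {(12, Ivy, Alpha, Ivy, Alpha), (12, Ivy, Alpha, Lee, Echo), (12, Ivy, Alpha, Lee, Nova), (12, Lee, Echo, Ivy, Alpha), (12, Lee, Echo, Lee, Echo), (12, Lee, Echo, Lee, Nova), (12, Lee, Nova, Ivy, Alpha), (12, Lee, Nova, Lee, Echo), (12, Lee, Nova, Lee, Nova), (4, Gus, Orion, Gus, Orion), (4, Gus, Orion, Jo, Gamma), (4, Gus, Orion, Jo, Omega), (4, Gus, Orion, Pat, Zephyr), (4, Jo, Gamma, Gus, Orion), (4, Jo, Gamma, Jo, Gamma), (4, Jo, Gamma, Jo, Omega), (4, Jo, Gamma, Pat, Zephyr), (4, Jo, Omega, Gus, Orion), (4, Jo, Omega, Jo, Gamma), (4, Jo, Omega, Jo, Omega), (4, Jo, Omega, Pat, Zephyr), (4, Pat, Zephyr, Gus, Orion), (4, Pat, Zephyr, Jo, Gamma), (4, Pat, Zephyr, Jo, Omega), (4, Pat, Zephyr, Pat, Zephyr)}.
σ[title != title2]: keep tuples satisfying title != title2 → {(12, Ivy, Alpha, Lee, Echo), (12, Ivy, Alpha, Lee, Nova), (12, Lee, Echo, Ivy, Alpha), (12, Lee, Echo, Lee, Nova), (12, Lee, Nova, Ivy, Alpha), (12, Lee, Nova, Lee, Echo), (4, Gus, Orion, Jo, Gamma), (4, Gus, Orion, Jo, Omega), (4, Gus, Orion, Pat, Zephyr), (4, Jo, Gamma, Gus, Orion), (4, Jo, Gamma, Jo, Omega), (4, Jo, Gamma, Pat, Zephyr), (4, Jo, Omega, Gus, Orion), (4, Jo, Omega, Jo, Gamma), (4, Jo, Omega, Pat, Zephyr), (4, Pat, Zephyr, Gus, Orion), (4, Pat, Zephyr, Jo, Gamma), (4, Pat, Zephyr, Jo, Omega)}
π_{sname, sname2} gives {(Gus, Jo), (Gus, Pat), (Ivy, Lee), (Jo, Gus), (Jo, Jo), (Jo, Pat), (Lee, Ivy), (Lee, Lee), (Pat, Gus), (Pat, Jo)} (8 duplicate(s) eliminated).

{(Gus, Jo), (Gus, Pat), (Ivy, Lee), (Jo, Gus), (Jo, Jo), (Jo, Pat), (Lee, Ivy), (Lee, Lee), (Pat, Gus), (Pat, Jo)}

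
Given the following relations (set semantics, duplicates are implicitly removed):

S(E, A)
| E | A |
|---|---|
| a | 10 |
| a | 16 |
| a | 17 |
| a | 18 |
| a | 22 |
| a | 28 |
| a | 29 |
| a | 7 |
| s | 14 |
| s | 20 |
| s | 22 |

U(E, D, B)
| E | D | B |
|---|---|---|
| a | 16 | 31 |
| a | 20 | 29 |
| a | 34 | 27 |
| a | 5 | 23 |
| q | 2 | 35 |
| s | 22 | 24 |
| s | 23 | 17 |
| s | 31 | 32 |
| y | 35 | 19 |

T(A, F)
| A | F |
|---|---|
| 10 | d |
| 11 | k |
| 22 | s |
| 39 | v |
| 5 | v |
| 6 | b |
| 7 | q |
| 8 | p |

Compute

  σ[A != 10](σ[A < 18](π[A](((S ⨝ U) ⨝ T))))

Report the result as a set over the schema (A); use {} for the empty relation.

{7}

Natural join on E: {(a, 10, 16, 31), (a, 10, 20, 29), (a, 10, 34, 27), (a, 10, 5, 23), (a, 16, 16, 31), (a, 16, 20, 29), (a, 16, 34, 27), (a, 16, 5, 23), (a, 17, 16, 31), (a, 17, 20, 29), (a, 17, 34, 27), (a, 17, 5, 23), (a, 18, 16, 31), (a, 18, 20, 29), (a, 18, 34, 27), (a, 18, 5, 23), (a, 22, 16, 31), (a, 22, 20, 29), (a, 22, 34, 27), (a, 22, 5, 23), (a, 28, 16, 31), (a, 28, 20, 29), (a, 28, 34, 27), (a, 28, 5, 23), (a, 29, 16, 31), (a, 29, 20, 29), (a, 29, 34, 27), (a, 29, 5, 23), (a, 7, 16, 31), (a, 7, 20, 29), (a, 7, 34, 27), (a, 7, 5, 23), (s, 14, 22, 24), (s, 14, 23, 17), (s, 14, 31, 32), (s, 20, 22, 24), (s, 20, 23, 17), (s, 20, 31, 32), (s, 22, 22, 24), (s, 22, 23, 17), (s, 22, 31, 32)}
Natural join on A: {(a, 10, 16, 31, d), (a, 10, 20, 29, d), (a, 10, 34, 27, d), (a, 10, 5, 23, d), (a, 22, 16, 31, s), (a, 22, 20, 29, s), (a, 22, 34, 27, s), (a, 22, 5, 23, s), (a, 7, 16, 31, q), (a, 7, 20, 29, q), (a, 7, 34, 27, q), (a, 7, 5, 23, q), (s, 22, 22, 24, s), (s, 22, 23, 17, s), (s, 22, 31, 32, s)}
π[A]: project onto (A) (12 duplicate(s) eliminated) → {10, 22, 7}
Apply σ_{A < 18}; surviving tuples: {10, 7}
Apply σ_{A != 10}; surviving tuples: {7}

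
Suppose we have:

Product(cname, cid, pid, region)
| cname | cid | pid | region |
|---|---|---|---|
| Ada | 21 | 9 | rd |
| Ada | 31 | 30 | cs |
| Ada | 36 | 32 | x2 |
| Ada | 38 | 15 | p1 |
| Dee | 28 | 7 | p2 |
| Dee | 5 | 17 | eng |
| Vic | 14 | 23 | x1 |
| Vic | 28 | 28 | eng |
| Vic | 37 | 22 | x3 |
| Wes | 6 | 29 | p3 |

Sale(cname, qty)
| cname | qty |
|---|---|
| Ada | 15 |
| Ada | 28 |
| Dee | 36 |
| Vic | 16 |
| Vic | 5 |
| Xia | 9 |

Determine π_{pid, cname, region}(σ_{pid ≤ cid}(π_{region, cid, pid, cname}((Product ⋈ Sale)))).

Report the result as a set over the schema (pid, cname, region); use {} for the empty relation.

{(15, Ada, p1), (22, Vic, x3), (28, Vic, eng), (30, Ada, cs), (32, Ada, x2), (7, Dee, p2), (9, Ada, rd)}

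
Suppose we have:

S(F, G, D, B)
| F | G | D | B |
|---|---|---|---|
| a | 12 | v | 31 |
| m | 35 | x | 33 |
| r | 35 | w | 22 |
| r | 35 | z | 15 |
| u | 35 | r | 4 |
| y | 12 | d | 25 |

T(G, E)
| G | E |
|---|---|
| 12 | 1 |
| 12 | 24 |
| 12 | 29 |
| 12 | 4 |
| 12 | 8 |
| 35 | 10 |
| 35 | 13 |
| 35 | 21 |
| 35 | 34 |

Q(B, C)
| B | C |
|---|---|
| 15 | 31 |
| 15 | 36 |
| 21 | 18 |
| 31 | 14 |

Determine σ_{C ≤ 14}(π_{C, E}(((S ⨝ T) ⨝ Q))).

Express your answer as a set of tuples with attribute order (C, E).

{(14, 1), (14, 24), (14, 29), (14, 4), (14, 8)}

S ⋈ T (natural join on G): {(a, 12, v, 31, 1), (a, 12, v, 31, 24), (a, 12, v, 31, 29), (a, 12, v, 31, 4), (a, 12, v, 31, 8), (m, 35, x, 33, 10), (m, 35, x, 33, 13), (m, 35, x, 33, 21), (m, 35, x, 33, 34), (r, 35, w, 22, 10), (r, 35, w, 22, 13), (r, 35, w, 22, 21), (r, 35, w, 22, 34), (r, 35, z, 15, 10), (r, 35, z, 15, 13), (r, 35, z, 15, 21), (r, 35, z, 15, 34), (u, 35, r, 4, 10), (u, 35, r, 4, 13), (u, 35, r, 4, 21), (u, 35, r, 4, 34), (y, 12, d, 25, 1), (y, 12, d, 25, 24), (y, 12, d, 25, 29), (y, 12, d, 25, 4), (y, 12, d, 25, 8)}
(S ⨝ T) ⋈ Q (natural join on B): {(a, 12, v, 31, 1, 14), (a, 12, v, 31, 24, 14), (a, 12, v, 31, 29, 14), (a, 12, v, 31, 4, 14), (a, 12, v, 31, 8, 14), (r, 35, z, 15, 10, 31), (r, 35, z, 15, 10, 36), (r, 35, z, 15, 13, 31), (r, 35, z, 15, 13, 36), (r, 35, z, 15, 21, 31), (r, 35, z, 15, 21, 36), (r, 35, z, 15, 34, 31), (r, 35, z, 15, 34, 36)}
Projecting to C, E: {(14, 1), (14, 24), (14, 29), (14, 4), (14, 8), (31, 10), (31, 13), (31, 21), (31, 34), (36, 10), (36, 13), (36, 21), (36, 34)}
Selection C ≤ 14: {(14, 1), (14, 24), (14, 29), (14, 4), (14, 8)}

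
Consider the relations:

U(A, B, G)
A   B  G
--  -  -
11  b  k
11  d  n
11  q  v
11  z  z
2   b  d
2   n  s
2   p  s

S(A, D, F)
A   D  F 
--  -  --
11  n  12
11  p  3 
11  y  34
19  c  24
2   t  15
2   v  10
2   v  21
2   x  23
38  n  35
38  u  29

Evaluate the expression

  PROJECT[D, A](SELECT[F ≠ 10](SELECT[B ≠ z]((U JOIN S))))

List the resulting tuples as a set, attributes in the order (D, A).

Natural join on A: {(11, b, k, n, 12), (11, b, k, p, 3), (11, b, k, y, 34), (11, d, n, n, 12), (11, d, n, p, 3), (11, d, n, y, 34), (11, q, v, n, 12), (11, q, v, p, 3), (11, q, v, y, 34), (11, z, z, n, 12), (11, z, z, p, 3), (11, z, z, y, 34), (2, b, d, t, 15), (2, b, d, v, 10), (2, b, d, v, 21), (2, b, d, x, 23), (2, n, s, t, 15), (2, n, s, v, 10), (2, n, s, v, 21), (2, n, s, x, 23), (2, p, s, t, 15), (2, p, s, v, 10), (2, p, s, v, 21), (2, p, s, x, 23)}
Selection B ≠ z: {(11, b, k, n, 12), (11, b, k, p, 3), (11, b, k, y, 34), (11, d, n, n, 12), (11, d, n, p, 3), (11, d, n, y, 34), (11, q, v, n, 12), (11, q, v, p, 3), (11, q, v, y, 34), (2, b, d, t, 15), (2, b, d, v, 10), (2, b, d, v, 21), (2, b, d, x, 23), (2, n, s, t, 15), (2, n, s, v, 10), (2, n, s, v, 21), (2, n, s, x, 23), (2, p, s, t, 15), (2, p, s, v, 10), (2, p, s, v, 21), (2, p, s, x, 23)}
Selection F ≠ 10: {(11, b, k, n, 12), (11, b, k, p, 3), (11, b, k, y, 34), (11, d, n, n, 12), (11, d, n, p, 3), (11, d, n, y, 34), (11, q, v, n, 12), (11, q, v, p, 3), (11, q, v, y, 34), (2, b, d, t, 15), (2, b, d, v, 21), (2, b, d, x, 23), (2, n, s, t, 15), (2, n, s, v, 21), (2, n, s, x, 23), (2, p, s, t, 15), (2, p, s, v, 21), (2, p, s, x, 23)}
Projecting to D, A (12 duplicate(s) eliminated): {(n, 11), (p, 11), (t, 2), (v, 2), (x, 2), (y, 11)}

{(n, 11), (p, 11), (t, 2), (v, 2), (x, 2), (y, 11)}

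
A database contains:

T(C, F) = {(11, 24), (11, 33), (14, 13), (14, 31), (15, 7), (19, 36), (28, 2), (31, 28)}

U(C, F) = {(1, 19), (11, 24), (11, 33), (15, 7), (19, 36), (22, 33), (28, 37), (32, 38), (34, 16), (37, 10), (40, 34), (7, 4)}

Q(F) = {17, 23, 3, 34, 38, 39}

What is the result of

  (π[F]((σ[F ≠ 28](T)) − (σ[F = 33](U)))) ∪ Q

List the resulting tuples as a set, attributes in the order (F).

{13, 17, 2, 23, 24, 3, 31, 34, 36, 38, 39, 7}

Selection F ≠ 28: {(11, 24), (11, 33), (14, 13), (14, 31), (15, 7), (19, 36), (28, 2)}
Selection F = 33: {(11, 33), (22, 33)}
Set difference of the two operands is {(11, 24), (14, 13), (14, 31), (15, 7), (19, 36), (28, 2)}.
π[F]: project onto (F) → {13, 2, 24, 31, 36, 7}
Set union of the two operands is {13, 17, 2, 23, 24, 3, 31, 34, 36, 38, 39, 7}.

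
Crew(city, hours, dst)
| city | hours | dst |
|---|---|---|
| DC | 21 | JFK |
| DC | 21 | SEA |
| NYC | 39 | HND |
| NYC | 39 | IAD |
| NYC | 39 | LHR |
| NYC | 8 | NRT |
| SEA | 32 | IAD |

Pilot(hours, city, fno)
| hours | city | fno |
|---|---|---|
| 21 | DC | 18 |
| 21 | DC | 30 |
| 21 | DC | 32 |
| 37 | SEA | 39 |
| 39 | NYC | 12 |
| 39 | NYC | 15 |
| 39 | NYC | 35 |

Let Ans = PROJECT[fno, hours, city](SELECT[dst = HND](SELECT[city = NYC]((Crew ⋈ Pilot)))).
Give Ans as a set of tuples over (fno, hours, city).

Joining Crew and Pilot on city, hours yields {(DC, 21, JFK, 18), (DC, 21, JFK, 30), (DC, 21, JFK, 32), (DC, 21, SEA, 18), (DC, 21, SEA, 30), (DC, 21, SEA, 32), (NYC, 39, HND, 12), (NYC, 39, HND, 15), (NYC, 39, HND, 35), (NYC, 39, IAD, 12), (NYC, 39, IAD, 15), (NYC, 39, IAD, 35), (NYC, 39, LHR, 12), (NYC, 39, LHR, 15), (NYC, 39, LHR, 35)}.
Selection city = NYC: {(NYC, 39, HND, 12), (NYC, 39, HND, 15), (NYC, 39, HND, 35), (NYC, 39, IAD, 12), (NYC, 39, IAD, 15), (NYC, 39, IAD, 35), (NYC, 39, LHR, 12), (NYC, 39, LHR, 15), (NYC, 39, LHR, 35)}
Selection dst = HND: {(NYC, 39, HND, 12), (NYC, 39, HND, 15), (NYC, 39, HND, 35)}
Projecting to fno, hours, city: {(12, 39, NYC), (15, 39, NYC), (35, 39, NYC)}

{(12, 39, NYC), (15, 39, NYC), (35, 39, NYC)}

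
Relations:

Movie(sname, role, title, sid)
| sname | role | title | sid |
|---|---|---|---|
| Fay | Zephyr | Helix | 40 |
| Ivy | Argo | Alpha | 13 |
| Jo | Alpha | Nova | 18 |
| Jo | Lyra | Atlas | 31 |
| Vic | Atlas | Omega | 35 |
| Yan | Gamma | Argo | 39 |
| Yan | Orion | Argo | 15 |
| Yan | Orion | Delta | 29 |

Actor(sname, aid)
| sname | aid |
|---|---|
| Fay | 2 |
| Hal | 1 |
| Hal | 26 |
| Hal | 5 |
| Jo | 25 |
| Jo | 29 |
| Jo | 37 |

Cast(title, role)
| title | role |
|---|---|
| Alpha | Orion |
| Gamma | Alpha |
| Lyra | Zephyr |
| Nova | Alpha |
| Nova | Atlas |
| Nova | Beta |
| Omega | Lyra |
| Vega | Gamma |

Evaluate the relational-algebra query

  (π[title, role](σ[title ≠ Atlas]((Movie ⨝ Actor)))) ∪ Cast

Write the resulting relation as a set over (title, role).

Natural join on sname: {(Fay, Zephyr, Helix, 40, 2), (Jo, Alpha, Nova, 18, 25), (Jo, Alpha, Nova, 18, 29), (Jo, Alpha, Nova, 18, 37), (Jo, Lyra, Atlas, 31, 25), (Jo, Lyra, Atlas, 31, 29), (Jo, Lyra, Atlas, 31, 37)}
Selection title ≠ Atlas: {(Fay, Zephyr, Helix, 40, 2), (Jo, Alpha, Nova, 18, 25), (Jo, Alpha, Nova, 18, 29), (Jo, Alpha, Nova, 18, 37)}
Projecting to title, role (2 duplicate(s) eliminated): {(Helix, Zephyr), (Nova, Alpha)}
Taking the union: {(Alpha, Orion), (Gamma, Alpha), (Helix, Zephyr), (Lyra, Zephyr), (Nova, Alpha), (Nova, Atlas), (Nova, Beta), (Omega, Lyra), (Vega, Gamma)}

{(Alpha, Orion), (Gamma, Alpha), (Helix, Zephyr), (Lyra, Zephyr), (Nova, Alpha), (Nova, Atlas), (Nova, Beta), (Omega, Lyra), (Vega, Gamma)}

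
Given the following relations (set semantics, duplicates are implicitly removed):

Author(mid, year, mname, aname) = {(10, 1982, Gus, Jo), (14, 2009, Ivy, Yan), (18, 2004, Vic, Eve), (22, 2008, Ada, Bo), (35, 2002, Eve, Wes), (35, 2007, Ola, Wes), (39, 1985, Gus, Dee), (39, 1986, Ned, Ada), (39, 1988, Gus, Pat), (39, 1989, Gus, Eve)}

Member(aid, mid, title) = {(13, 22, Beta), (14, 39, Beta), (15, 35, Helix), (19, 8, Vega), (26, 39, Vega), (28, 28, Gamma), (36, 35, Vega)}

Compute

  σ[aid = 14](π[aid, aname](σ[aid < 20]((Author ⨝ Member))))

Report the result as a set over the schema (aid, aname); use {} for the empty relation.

{(14, Ada), (14, Dee), (14, Eve), (14, Pat)}

Joining Author and Member on mid yields {(22, 2008, Ada, Bo, 13, Beta), (35, 2002, Eve, Wes, 15, Helix), (35, 2002, Eve, Wes, 36, Vega), (35, 2007, Ola, Wes, 15, Helix), (35, 2007, Ola, Wes, 36, Vega), (39, 1985, Gus, Dee, 14, Beta), (39, 1985, Gus, Dee, 26, Vega), (39, 1986, Ned, Ada, 14, Beta), (39, 1986, Ned, Ada, 26, Vega), (39, 1988, Gus, Pat, 14, Beta), (39, 1988, Gus, Pat, 26, Vega), (39, 1989, Gus, Eve, 14, Beta), (39, 1989, Gus, Eve, 26, Vega)}.
Filtering on aid < 20 leaves {(22, 2008, Ada, Bo, 13, Beta), (35, 2002, Eve, Wes, 15, Helix), (35, 2007, Ola, Wes, 15, Helix), (39, 1985, Gus, Dee, 14, Beta), (39, 1986, Ned, Ada, 14, Beta), (39, 1988, Gus, Pat, 14, Beta), (39, 1989, Gus, Eve, 14, Beta)}.
Projecting to aid, aname (1 duplicate(s) eliminated): {(13, Bo), (14, Ada), (14, Dee), (14, Eve), (14, Pat), (15, Wes)}
Filtering on aid = 14 leaves {(14, Ada), (14, Dee), (14, Eve), (14, Pat)}.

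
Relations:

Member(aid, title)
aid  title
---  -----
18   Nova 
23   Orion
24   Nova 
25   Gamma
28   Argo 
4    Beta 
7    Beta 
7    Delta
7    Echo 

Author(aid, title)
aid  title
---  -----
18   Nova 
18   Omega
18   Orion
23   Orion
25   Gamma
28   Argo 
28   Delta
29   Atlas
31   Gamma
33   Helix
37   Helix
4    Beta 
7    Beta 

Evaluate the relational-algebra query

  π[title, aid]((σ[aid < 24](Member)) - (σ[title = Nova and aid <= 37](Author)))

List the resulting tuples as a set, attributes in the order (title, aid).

Selection aid < 24: {(18, Nova), (23, Orion), (4, Beta), (7, Beta), (7, Delta), (7, Echo)}
Selection title = Nova and aid <= 37: {(18, Nova)}
Set difference of the two operands is {(23, Orion), (4, Beta), (7, Beta), (7, Delta), (7, Echo)}.
π[title, aid]: project onto (title, aid) → {(Beta, 4), (Beta, 7), (Delta, 7), (Echo, 7), (Orion, 23)}

{(Beta, 4), (Beta, 7), (Delta, 7), (Echo, 7), (Orion, 23)}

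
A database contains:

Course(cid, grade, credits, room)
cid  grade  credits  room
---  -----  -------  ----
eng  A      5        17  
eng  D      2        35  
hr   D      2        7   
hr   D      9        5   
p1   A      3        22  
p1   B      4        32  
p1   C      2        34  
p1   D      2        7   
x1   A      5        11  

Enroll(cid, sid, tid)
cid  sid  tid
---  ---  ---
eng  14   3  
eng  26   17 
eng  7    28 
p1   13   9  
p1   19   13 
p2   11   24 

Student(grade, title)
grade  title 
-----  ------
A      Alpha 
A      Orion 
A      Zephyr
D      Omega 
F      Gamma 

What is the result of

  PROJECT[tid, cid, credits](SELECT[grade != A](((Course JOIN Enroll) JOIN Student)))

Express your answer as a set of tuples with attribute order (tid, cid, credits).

Course ⋈ Enroll (natural join on cid): {(eng, A, 5, 17, 14, 3), (eng, A, 5, 17, 26, 17), (eng, A, 5, 17, 7, 28), (eng, D, 2, 35, 14, 3), (eng, D, 2, 35, 26, 17), (eng, D, 2, 35, 7, 28), (p1, A, 3, 22, 13, 9), (p1, A, 3, 22, 19, 13), (p1, B, 4, 32, 13, 9), (p1, B, 4, 32, 19, 13), (p1, C, 2, 34, 13, 9), (p1, C, 2, 34, 19, 13), (p1, D, 2, 7, 13, 9), (p1, D, 2, 7, 19, 13)}
(Course JOIN Enroll) ⋈ Student (natural join on grade): {(eng, A, 5, 17, 14, 3, Alpha), (eng, A, 5, 17, 14, 3, Orion), (eng, A, 5, 17, 14, 3, Zephyr), (eng, A, 5, 17, 26, 17, Alpha), (eng, A, 5, 17, 26, 17, Orion), (eng, A, 5, 17, 26, 17, Zephyr), (eng, A, 5, 17, 7, 28, Alpha), (eng, A, 5, 17, 7, 28, Orion), (eng, A, 5, 17, 7, 28, Zephyr), (eng, D, 2, 35, 14, 3, Omega), (eng, D, 2, 35, 26, 17, Omega), (eng, D, 2, 35, 7, 28, Omega), (p1, A, 3, 22, 13, 9, Alpha), (p1, A, 3, 22, 13, 9, Orion), (p1, A, 3, 22, 13, 9, Zephyr), (p1, A, 3, 22, 19, 13, Alpha), (p1, A, 3, 22, 19, 13, Orion), (p1, A, 3, 22, 19, 13, Zephyr), (p1, D, 2, 7, 13, 9, Omega), (p1, D, 2, 7, 19, 13, Omega)}
σ[grade != A]: keep tuples satisfying grade != A → {(eng, D, 2, 35, 14, 3, Omega), (eng, D, 2, 35, 26, 17, Omega), (eng, D, 2, 35, 7, 28, Omega), (p1, D, 2, 7, 13, 9, Omega), (p1, D, 2, 7, 19, 13, Omega)}
π[tid, cid, credits]: project onto (tid, cid, credits) → {(13, p1, 2), (17, eng, 2), (28, eng, 2), (3, eng, 2), (9, p1, 2)}

{(13, p1, 2), (17, eng, 2), (28, eng, 2), (3, eng, 2), (9, p1, 2)}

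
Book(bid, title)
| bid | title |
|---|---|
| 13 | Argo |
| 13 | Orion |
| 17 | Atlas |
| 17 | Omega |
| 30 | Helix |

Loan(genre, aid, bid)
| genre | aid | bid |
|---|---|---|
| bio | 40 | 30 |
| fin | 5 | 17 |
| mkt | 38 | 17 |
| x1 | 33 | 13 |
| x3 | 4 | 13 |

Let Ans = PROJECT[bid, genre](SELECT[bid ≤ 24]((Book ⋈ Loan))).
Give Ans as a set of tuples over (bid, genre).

{(13, x1), (13, x3), (17, fin), (17, mkt)}

Joining Book and Loan on bid yields {(13, Argo, x1, 33), (13, Argo, x3, 4), (13, Orion, x1, 33), (13, Orion, x3, 4), (17, Atlas, fin, 5), (17, Atlas, mkt, 38), (17, Omega, fin, 5), (17, Omega, mkt, 38), (30, Helix, bio, 40)}.
Apply σ_{bid ≤ 24}; surviving tuples: {(13, Argo, x1, 33), (13, Argo, x3, 4), (13, Orion, x1, 33), (13, Orion, x3, 4), (17, Atlas, fin, 5), (17, Atlas, mkt, 38), (17, Omega, fin, 5), (17, Omega, mkt, 38)}
Projecting to bid, genre (4 duplicate(s) eliminated): {(13, x1), (13, x3), (17, fin), (17, mkt)}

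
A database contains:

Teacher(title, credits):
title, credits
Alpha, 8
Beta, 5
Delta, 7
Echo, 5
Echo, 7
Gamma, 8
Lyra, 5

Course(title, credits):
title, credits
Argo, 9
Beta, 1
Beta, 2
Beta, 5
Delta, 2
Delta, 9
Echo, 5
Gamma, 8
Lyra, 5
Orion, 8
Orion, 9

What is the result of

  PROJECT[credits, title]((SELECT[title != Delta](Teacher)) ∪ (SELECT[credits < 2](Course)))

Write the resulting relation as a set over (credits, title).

{(1, Beta), (5, Beta), (5, Echo), (5, Lyra), (7, Echo), (8, Alpha), (8, Gamma)}

σ[title != Delta]: keep tuples satisfying title != Delta → {(Alpha, 8), (Beta, 5), (Echo, 5), (Echo, 7), (Gamma, 8), (Lyra, 5)}
σ[credits < 2]: keep tuples satisfying credits < 2 → {(Beta, 1)}
Set union of the two operands is {(Alpha, 8), (Beta, 1), (Beta, 5), (Echo, 5), (Echo, 7), (Gamma, 8), (Lyra, 5)}.
Projecting to credits, title: {(1, Beta), (5, Beta), (5, Echo), (5, Lyra), (7, Echo), (8, Alpha), (8, Gamma)}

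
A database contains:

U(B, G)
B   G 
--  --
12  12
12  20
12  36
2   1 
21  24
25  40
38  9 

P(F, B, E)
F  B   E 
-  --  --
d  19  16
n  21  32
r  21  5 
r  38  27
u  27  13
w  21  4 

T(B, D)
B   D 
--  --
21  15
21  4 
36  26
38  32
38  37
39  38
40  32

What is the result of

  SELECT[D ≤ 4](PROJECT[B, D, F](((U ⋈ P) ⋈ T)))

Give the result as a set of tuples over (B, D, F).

Joining U and P on B yields {(21, 24, n, 32), (21, 24, r, 5), (21, 24, w, 4), (38, 9, r, 27)}.
Joining (U ⋈ P) and T on B yields {(21, 24, n, 32, 15), (21, 24, n, 32, 4), (21, 24, r, 5, 15), (21, 24, r, 5, 4), (21, 24, w, 4, 15), (21, 24, w, 4, 4), (38, 9, r, 27, 32), (38, 9, r, 27, 37)}.
Projecting to B, D, F: {(21, 15, n), (21, 15, r), (21, 15, w), (21, 4, n), (21, 4, r), (21, 4, w), (38, 32, r), (38, 37, r)}
σ[D ≤ 4]: keep tuples satisfying D ≤ 4 → {(21, 4, n), (21, 4, r), (21, 4, w)}

{(21, 4, n), (21, 4, r), (21, 4, w)}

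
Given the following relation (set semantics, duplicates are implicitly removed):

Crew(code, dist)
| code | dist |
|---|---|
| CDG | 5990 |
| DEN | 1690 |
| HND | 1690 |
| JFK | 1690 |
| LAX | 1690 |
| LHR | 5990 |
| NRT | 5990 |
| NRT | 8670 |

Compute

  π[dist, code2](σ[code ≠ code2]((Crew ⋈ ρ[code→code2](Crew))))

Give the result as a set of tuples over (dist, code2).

{(1690, DEN), (1690, HND), (1690, JFK), (1690, LAX), (5990, CDG), (5990, LHR), (5990, NRT)}

ρ[code→code2]: schema becomes (code2, dist); tuples unchanged.
Joining Crew and ρ[code→code2](Crew) on dist yields {(CDG, 5990, CDG), (CDG, 5990, LHR), (CDG, 5990, NRT), (DEN, 1690, DEN), (DEN, 1690, HND), (DEN, 1690, JFK), (DEN, 1690, LAX), (HND, 1690, DEN), (HND, 1690, HND), (HND, 1690, JFK), (HND, 1690, LAX), (JFK, 1690, DEN), (JFK, 1690, HND), (JFK, 1690, JFK), (JFK, 1690, LAX), (LAX, 1690, DEN), (LAX, 1690, HND), (LAX, 1690, JFK), (LAX, 1690, LAX), (LHR, 5990, CDG), (LHR, 5990, LHR), (LHR, 5990, NRT), (NRT, 5990, CDG), (NRT, 5990, LHR), (NRT, 5990, NRT), (NRT, 8670, NRT)}.
σ[code ≠ code2]: keep tuples satisfying code ≠ code2 → {(CDG, 5990, LHR), (CDG, 5990, NRT), (DEN, 1690, HND), (DEN, 1690, JFK), (DEN, 1690, LAX), (HND, 1690, DEN), (HND, 1690, JFK), (HND, 1690, LAX), (JFK, 1690, DEN), (JFK, 1690, HND), (JFK, 1690, LAX), (LAX, 1690, DEN), (LAX, 1690, HND), (LAX, 1690, JFK), (LHR, 5990, CDG), (LHR, 5990, NRT), (NRT, 5990, CDG), (NRT, 5990, LHR)}
π_{dist, code2} gives {(1690, DEN), (1690, HND), (1690, JFK), (1690, LAX), (5990, CDG), (5990, LHR), (5990, NRT)} (11 duplicate(s) eliminated).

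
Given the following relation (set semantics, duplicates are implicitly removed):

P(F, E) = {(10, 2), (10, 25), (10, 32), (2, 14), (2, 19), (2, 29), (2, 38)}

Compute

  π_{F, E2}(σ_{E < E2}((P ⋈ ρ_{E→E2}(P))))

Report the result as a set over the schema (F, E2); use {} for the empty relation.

ρ[E→E2]: schema becomes (F, E2); tuples unchanged.
Natural join on F: {(10, 2, 2), (10, 2, 25), (10, 2, 32), (10, 25, 2), (10, 25, 25), (10, 25, 32), (10, 32, 2), (10, 32, 25), (10, 32, 32), (2, 14, 14), (2, 14, 19), (2, 14, 29), (2, 14, 38), (2, 19, 14), (2, 19, 19), (2, 19, 29), (2, 19, 38), (2, 29, 14), (2, 29, 19), (2, 29, 29), (2, 29, 38), (2, 38, 14), (2, 38, 19), (2, 38, 29), (2, 38, 38)}
Apply σ_{E < E2}; surviving tuples: {(10, 2, 25), (10, 2, 32), (10, 25, 32), (2, 14, 19), (2, 14, 29), (2, 14, 38), (2, 19, 29), (2, 19, 38), (2, 29, 38)}
π[F, E2]: project onto (F, E2) (4 duplicate(s) eliminated) → {(10, 25), (10, 32), (2, 19), (2, 29), (2, 38)}

{(10, 25), (10, 32), (2, 19), (2, 29), (2, 38)}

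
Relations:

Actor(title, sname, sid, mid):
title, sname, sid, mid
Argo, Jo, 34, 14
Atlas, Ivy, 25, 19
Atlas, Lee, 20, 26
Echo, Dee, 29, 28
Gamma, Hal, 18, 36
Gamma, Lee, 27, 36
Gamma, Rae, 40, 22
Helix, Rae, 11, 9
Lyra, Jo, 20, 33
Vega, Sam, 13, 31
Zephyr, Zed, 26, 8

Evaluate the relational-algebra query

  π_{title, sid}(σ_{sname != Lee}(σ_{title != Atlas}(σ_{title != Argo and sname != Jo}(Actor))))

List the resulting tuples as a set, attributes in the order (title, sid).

{(Echo, 29), (Gamma, 18), (Gamma, 40), (Helix, 11), (Vega, 13), (Zephyr, 26)}

Apply σ_{title != Argo and sname != Jo}; surviving tuples: {(Atlas, Ivy, 25, 19), (Atlas, Lee, 20, 26), (Echo, Dee, 29, 28), (Gamma, Hal, 18, 36), (Gamma, Lee, 27, 36), (Gamma, Rae, 40, 22), (Helix, Rae, 11, 9), (Vega, Sam, 13, 31), (Zephyr, Zed, 26, 8)}
Apply σ_{title != Atlas}; surviving tuples: {(Echo, Dee, 29, 28), (Gamma, Hal, 18, 36), (Gamma, Lee, 27, 36), (Gamma, Rae, 40, 22), (Helix, Rae, 11, 9), (Vega, Sam, 13, 31), (Zephyr, Zed, 26, 8)}
Apply σ_{sname != Lee}; surviving tuples: {(Echo, Dee, 29, 28), (Gamma, Hal, 18, 36), (Gamma, Rae, 40, 22), (Helix, Rae, 11, 9), (Vega, Sam, 13, 31), (Zephyr, Zed, 26, 8)}
Projecting to title, sid: {(Echo, 29), (Gamma, 18), (Gamma, 40), (Helix, 11), (Vega, 13), (Zephyr, 26)}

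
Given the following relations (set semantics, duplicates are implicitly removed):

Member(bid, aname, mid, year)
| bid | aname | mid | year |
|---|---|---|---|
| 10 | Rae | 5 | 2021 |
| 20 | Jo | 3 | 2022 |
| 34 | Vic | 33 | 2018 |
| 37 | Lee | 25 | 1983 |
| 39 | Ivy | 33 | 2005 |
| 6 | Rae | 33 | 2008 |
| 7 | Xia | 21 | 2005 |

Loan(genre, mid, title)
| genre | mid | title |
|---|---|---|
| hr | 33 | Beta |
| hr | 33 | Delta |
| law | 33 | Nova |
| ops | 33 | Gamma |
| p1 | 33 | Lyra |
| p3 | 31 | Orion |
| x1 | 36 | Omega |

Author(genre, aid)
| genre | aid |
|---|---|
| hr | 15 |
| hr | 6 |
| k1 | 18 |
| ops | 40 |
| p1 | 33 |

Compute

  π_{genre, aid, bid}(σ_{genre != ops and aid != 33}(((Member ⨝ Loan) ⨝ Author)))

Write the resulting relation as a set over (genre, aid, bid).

{(hr, 15, 34), (hr, 15, 39), (hr, 15, 6), (hr, 6, 34), (hr, 6, 39), (hr, 6, 6)}

Joining Member and Loan on mid yields {(34, Vic, 33, 2018, hr, Beta), (34, Vic, 33, 2018, hr, Delta), (34, Vic, 33, 2018, law, Nova), (34, Vic, 33, 2018, ops, Gamma), (34, Vic, 33, 2018, p1, Lyra), (39, Ivy, 33, 2005, hr, Beta), (39, Ivy, 33, 2005, hr, Delta), (39, Ivy, 33, 2005, law, Nova), (39, Ivy, 33, 2005, ops, Gamma), (39, Ivy, 33, 2005, p1, Lyra), (6, Rae, 33, 2008, hr, Beta), (6, Rae, 33, 2008, hr, Delta), (6, Rae, 33, 2008, law, Nova), (6, Rae, 33, 2008, ops, Gamma), (6, Rae, 33, 2008, p1, Lyra)}.
Joining (Member ⨝ Loan) and Author on genre yields {(34, Vic, 33, 2018, hr, Beta, 15), (34, Vic, 33, 2018, hr, Beta, 6), (34, Vic, 33, 2018, hr, Delta, 15), (34, Vic, 33, 2018, hr, Delta, 6), (34, Vic, 33, 2018, ops, Gamma, 40), (34, Vic, 33, 2018, p1, Lyra, 33), (39, Ivy, 33, 2005, hr, Beta, 15), (39, Ivy, 33, 2005, hr, Beta, 6), (39, Ivy, 33, 2005, hr, Delta, 15), (39, Ivy, 33, 2005, hr, Delta, 6), (39, Ivy, 33, 2005, ops, Gamma, 40), (39, Ivy, 33, 2005, p1, Lyra, 33), (6, Rae, 33, 2008, hr, Beta, 15), (6, Rae, 33, 2008, hr, Beta, 6), (6, Rae, 33, 2008, hr, Delta, 15), (6, Rae, 33, 2008, hr, Delta, 6), (6, Rae, 33, 2008, ops, Gamma, 40), (6, Rae, 33, 2008, p1, Lyra, 33)}.
Apply σ_{genre != ops and aid != 33}; surviving tuples: {(34, Vic, 33, 2018, hr, Beta, 15), (34, Vic, 33, 2018, hr, Beta, 6), (34, Vic, 33, 2018, hr, Delta, 15), (34, Vic, 33, 2018, hr, Delta, 6), (39, Ivy, 33, 2005, hr, Beta, 15), (39, Ivy, 33, 2005, hr, Beta, 6), (39, Ivy, 33, 2005, hr, Delta, 15), (39, Ivy, 33, 2005, hr, Delta, 6), (6, Rae, 33, 2008, hr, Beta, 15), (6, Rae, 33, 2008, hr, Beta, 6), (6, Rae, 33, 2008, hr, Delta, 15), (6, Rae, 33, 2008, hr, Delta, 6)}
Projecting to genre, aid, bid (6 duplicate(s) eliminated): {(hr, 15, 34), (hr, 15, 39), (hr, 15, 6), (hr, 6, 34), (hr, 6, 39), (hr, 6, 6)}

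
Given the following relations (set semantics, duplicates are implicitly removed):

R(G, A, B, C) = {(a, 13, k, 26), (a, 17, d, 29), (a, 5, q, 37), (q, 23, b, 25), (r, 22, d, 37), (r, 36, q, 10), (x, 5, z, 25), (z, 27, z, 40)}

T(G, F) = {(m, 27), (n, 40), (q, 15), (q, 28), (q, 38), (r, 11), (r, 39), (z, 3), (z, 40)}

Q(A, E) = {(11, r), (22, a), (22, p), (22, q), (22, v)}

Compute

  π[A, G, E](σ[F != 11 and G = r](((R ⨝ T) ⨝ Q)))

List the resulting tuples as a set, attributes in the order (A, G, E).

{(22, r, a), (22, r, p), (22, r, q), (22, r, v)}

Natural join on G: {(q, 23, b, 25, 15), (q, 23, b, 25, 28), (q, 23, b, 25, 38), (r, 22, d, 37, 11), (r, 22, d, 37, 39), (r, 36, q, 10, 11), (r, 36, q, 10, 39), (z, 27, z, 40, 3), (z, 27, z, 40, 40)}
Natural join on A: {(r, 22, d, 37, 11, a), (r, 22, d, 37, 11, p), (r, 22, d, 37, 11, q), (r, 22, d, 37, 11, v), (r, 22, d, 37, 39, a), (r, 22, d, 37, 39, p), (r, 22, d, 37, 39, q), (r, 22, d, 37, 39, v)}
Filtering on F != 11 and G = r leaves {(r, 22, d, 37, 39, a), (r, 22, d, 37, 39, p), (r, 22, d, 37, 39, q), (r, 22, d, 37, 39, v)}.
π_{A, G, E} gives {(22, r, a), (22, r, p), (22, r, q), (22, r, v)}.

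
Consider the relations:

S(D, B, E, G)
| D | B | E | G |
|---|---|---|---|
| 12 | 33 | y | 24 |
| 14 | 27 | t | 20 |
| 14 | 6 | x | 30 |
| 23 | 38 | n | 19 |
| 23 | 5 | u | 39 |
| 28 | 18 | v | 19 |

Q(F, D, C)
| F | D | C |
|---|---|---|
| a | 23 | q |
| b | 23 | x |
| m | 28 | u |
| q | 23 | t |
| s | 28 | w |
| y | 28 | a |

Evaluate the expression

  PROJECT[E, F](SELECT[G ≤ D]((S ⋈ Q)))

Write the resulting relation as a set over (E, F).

Natural join on D: {(23, 38, n, 19, a, q), (23, 38, n, 19, b, x), (23, 38, n, 19, q, t), (23, 5, u, 39, a, q), (23, 5, u, 39, b, x), (23, 5, u, 39, q, t), (28, 18, v, 19, m, u), (28, 18, v, 19, s, w), (28, 18, v, 19, y, a)}
Apply σ_{G ≤ D}; surviving tuples: {(23, 38, n, 19, a, q), (23, 38, n, 19, b, x), (23, 38, n, 19, q, t), (28, 18, v, 19, m, u), (28, 18, v, 19, s, w), (28, 18, v, 19, y, a)}
Keep only column(s) E, F: {(n, a), (n, b), (n, q), (v, m), (v, s), (v, y)}

{(n, a), (n, b), (n, q), (v, m), (v, s), (v, y)}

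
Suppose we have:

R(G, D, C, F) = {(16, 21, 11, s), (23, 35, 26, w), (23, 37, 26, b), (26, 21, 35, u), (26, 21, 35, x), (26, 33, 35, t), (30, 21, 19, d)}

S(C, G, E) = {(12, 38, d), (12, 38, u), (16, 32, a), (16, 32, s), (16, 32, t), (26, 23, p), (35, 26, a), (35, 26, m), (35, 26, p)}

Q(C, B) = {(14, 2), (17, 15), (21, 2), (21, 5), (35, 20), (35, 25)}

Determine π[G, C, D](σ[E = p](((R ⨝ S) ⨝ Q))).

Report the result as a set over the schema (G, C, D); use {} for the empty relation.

R ⋈ S (natural join on G, C): {(23, 35, 26, w, p), (23, 37, 26, b, p), (26, 21, 35, u, a), (26, 21, 35, u, m), (26, 21, 35, u, p), (26, 21, 35, x, a), (26, 21, 35, x, m), (26, 21, 35, x, p), (26, 33, 35, t, a), (26, 33, 35, t, m), (26, 33, 35, t, p)}
(R ⨝ S) ⋈ Q (natural join on C): {(26, 21, 35, u, a, 20), (26, 21, 35, u, a, 25), (26, 21, 35, u, m, 20), (26, 21, 35, u, m, 25), (26, 21, 35, u, p, 20), (26, 21, 35, u, p, 25), (26, 21, 35, x, a, 20), (26, 21, 35, x, a, 25), (26, 21, 35, x, m, 20), (26, 21, 35, x, m, 25), (26, 21, 35, x, p, 20), (26, 21, 35, x, p, 25), (26, 33, 35, t, a, 20), (26, 33, 35, t, a, 25), (26, 33, 35, t, m, 20), (26, 33, 35, t, m, 25), (26, 33, 35, t, p, 20), (26, 33, 35, t, p, 25)}
Selection E = p: {(26, 21, 35, u, p, 20), (26, 21, 35, u, p, 25), (26, 21, 35, x, p, 20), (26, 21, 35, x, p, 25), (26, 33, 35, t, p, 20), (26, 33, 35, t, p, 25)}
π_{G, C, D} gives {(26, 35, 21), (26, 35, 33)} (4 duplicate(s) eliminated).

{(26, 35, 21), (26, 35, 33)}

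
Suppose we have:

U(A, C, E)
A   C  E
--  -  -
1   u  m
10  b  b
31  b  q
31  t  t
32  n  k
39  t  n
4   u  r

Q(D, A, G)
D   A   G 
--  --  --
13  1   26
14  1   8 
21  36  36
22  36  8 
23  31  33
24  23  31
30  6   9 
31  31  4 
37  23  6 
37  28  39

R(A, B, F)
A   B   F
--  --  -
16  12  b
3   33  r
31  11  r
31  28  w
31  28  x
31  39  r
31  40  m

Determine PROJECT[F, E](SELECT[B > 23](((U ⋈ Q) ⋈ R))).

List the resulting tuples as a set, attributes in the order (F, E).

U ⋈ Q (natural join on A): {(1, u, m, 13, 26), (1, u, m, 14, 8), (31, b, q, 23, 33), (31, b, q, 31, 4), (31, t, t, 23, 33), (31, t, t, 31, 4)}
(U ⋈ Q) ⋈ R (natural join on A): {(31, b, q, 23, 33, 11, r), (31, b, q, 23, 33, 28, w), (31, b, q, 23, 33, 28, x), (31, b, q, 23, 33, 39, r), (31, b, q, 23, 33, 40, m), (31, b, q, 31, 4, 11, r), (31, b, q, 31, 4, 28, w), (31, b, q, 31, 4, 28, x), (31, b, q, 31, 4, 39, r), (31, b, q, 31, 4, 40, m), (31, t, t, 23, 33, 11, r), (31, t, t, 23, 33, 28, w), (31, t, t, 23, 33, 28, x), (31, t, t, 23, 33, 39, r), (31, t, t, 23, 33, 40, m), (31, t, t, 31, 4, 11, r), (31, t, t, 31, 4, 28, w), (31, t, t, 31, 4, 28, x), (31, t, t, 31, 4, 39, r), (31, t, t, 31, 4, 40, m)}
σ[B > 23]: keep tuples satisfying B > 23 → {(31, b, q, 23, 33, 28, w), (31, b, q, 23, 33, 28, x), (31, b, q, 23, 33, 39, r), (31, b, q, 23, 33, 40, m), (31, b, q, 31, 4, 28, w), (31, b, q, 31, 4, 28, x), (31, b, q, 31, 4, 39, r), (31, b, q, 31, 4, 40, m), (31, t, t, 23, 33, 28, w), (31, t, t, 23, 33, 28, x), (31, t, t, 23, 33, 39, r), (31, t, t, 23, 33, 40, m), (31, t, t, 31, 4, 28, w), (31, t, t, 31, 4, 28, x), (31, t, t, 31, 4, 39, r), (31, t, t, 31, 4, 40, m)}
π[F, E]: project onto (F, E) (8 duplicate(s) eliminated) → {(m, q), (m, t), (r, q), (r, t), (w, q), (w, t), (x, q), (x, t)}

{(m, q), (m, t), (r, q), (r, t), (w, q), (w, t), (x, q), (x, t)}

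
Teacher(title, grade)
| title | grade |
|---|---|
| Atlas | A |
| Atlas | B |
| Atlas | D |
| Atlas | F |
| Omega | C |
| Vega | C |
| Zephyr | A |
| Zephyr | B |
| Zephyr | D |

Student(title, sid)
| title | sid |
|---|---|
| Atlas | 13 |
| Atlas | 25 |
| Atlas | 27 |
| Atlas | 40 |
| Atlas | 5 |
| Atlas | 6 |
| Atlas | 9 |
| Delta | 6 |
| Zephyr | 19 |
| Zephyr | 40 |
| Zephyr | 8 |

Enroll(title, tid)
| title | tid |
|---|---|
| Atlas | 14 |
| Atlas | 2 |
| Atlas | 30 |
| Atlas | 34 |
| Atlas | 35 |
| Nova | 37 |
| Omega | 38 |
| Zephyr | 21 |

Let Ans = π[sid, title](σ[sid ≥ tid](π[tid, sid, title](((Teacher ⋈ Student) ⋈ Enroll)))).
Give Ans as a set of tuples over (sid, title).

{(13, Atlas), (25, Atlas), (27, Atlas), (40, Atlas), (40, Zephyr), (5, Atlas), (6, Atlas), (9, Atlas)}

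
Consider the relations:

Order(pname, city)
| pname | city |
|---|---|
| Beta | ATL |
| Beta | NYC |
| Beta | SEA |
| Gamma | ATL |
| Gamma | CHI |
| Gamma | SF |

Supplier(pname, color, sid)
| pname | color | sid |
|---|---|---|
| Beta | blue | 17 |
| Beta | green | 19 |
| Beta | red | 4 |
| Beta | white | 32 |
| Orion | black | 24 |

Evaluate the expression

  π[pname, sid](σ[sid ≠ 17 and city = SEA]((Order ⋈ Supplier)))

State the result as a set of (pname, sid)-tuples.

{(Beta, 19), (Beta, 32), (Beta, 4)}

Order ⋈ Supplier (natural join on pname): {(Beta, ATL, blue, 17), (Beta, ATL, green, 19), (Beta, ATL, red, 4), (Beta, ATL, white, 32), (Beta, NYC, blue, 17), (Beta, NYC, green, 19), (Beta, NYC, red, 4), (Beta, NYC, white, 32), (Beta, SEA, blue, 17), (Beta, SEA, green, 19), (Beta, SEA, red, 4), (Beta, SEA, white, 32)}
Apply σ_{sid ≠ 17 and city = SEA}; surviving tuples: {(Beta, SEA, green, 19), (Beta, SEA, red, 4), (Beta, SEA, white, 32)}
π[pname, sid]: project onto (pname, sid) → {(Beta, 19), (Beta, 32), (Beta, 4)}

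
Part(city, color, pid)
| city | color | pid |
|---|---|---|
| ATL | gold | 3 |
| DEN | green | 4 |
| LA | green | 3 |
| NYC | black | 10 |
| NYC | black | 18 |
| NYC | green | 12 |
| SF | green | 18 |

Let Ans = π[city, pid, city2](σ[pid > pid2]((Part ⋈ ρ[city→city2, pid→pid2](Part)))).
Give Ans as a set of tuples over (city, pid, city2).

{(DEN, 4, LA), (NYC, 12, DEN), (NYC, 12, LA), (NYC, 18, NYC), (SF, 18, DEN), (SF, 18, LA), (SF, 18, NYC)}

ρ[city→city2, pid→pid2]: schema becomes (city2, color, pid2); tuples unchanged.
Natural join on color: {(ATL, gold, 3, ATL, 3), (DEN, green, 4, DEN, 4), (DEN, green, 4, LA, 3), (DEN, green, 4, NYC, 12), (DEN, green, 4, SF, 18), (LA, green, 3, DEN, 4), (LA, green, 3, LA, 3), (LA, green, 3, NYC, 12), (LA, green, 3, SF, 18), (NYC, black, 10, NYC, 10), (NYC, black, 10, NYC, 18), (NYC, black, 18, NYC, 10), (NYC, black, 18, NYC, 18), (NYC, green, 12, DEN, 4), (NYC, green, 12, LA, 3), (NYC, green, 12, NYC, 12), (NYC, green, 12, SF, 18), (SF, green, 18, DEN, 4), (SF, green, 18, LA, 3), (SF, green, 18, NYC, 12), (SF, green, 18, SF, 18)}
Selection pid > pid2: {(DEN, green, 4, LA, 3), (NYC, black, 18, NYC, 10), (NYC, green, 12, DEN, 4), (NYC, green, 12, LA, 3), (SF, green, 18, DEN, 4), (SF, green, 18, LA, 3), (SF, green, 18, NYC, 12)}
π_{city, pid, city2} gives {(DEN, 4, LA), (NYC, 12, DEN), (NYC, 12, LA), (NYC, 18, NYC), (SF, 18, DEN), (SF, 18, LA), (SF, 18, NYC)}.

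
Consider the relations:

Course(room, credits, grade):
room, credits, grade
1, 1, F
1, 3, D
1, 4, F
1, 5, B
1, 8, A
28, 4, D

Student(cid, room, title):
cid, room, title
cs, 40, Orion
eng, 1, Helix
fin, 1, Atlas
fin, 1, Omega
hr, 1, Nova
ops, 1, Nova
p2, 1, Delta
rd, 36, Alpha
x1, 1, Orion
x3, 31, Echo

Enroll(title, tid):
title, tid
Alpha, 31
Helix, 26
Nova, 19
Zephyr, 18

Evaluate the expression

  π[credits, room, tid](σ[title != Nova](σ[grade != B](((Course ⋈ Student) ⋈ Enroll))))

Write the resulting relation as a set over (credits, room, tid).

{(1, 1, 26), (3, 1, 26), (4, 1, 26), (8, 1, 26)}

Natural join on room: {(1, 1, F, eng, Helix), (1, 1, F, fin, Atlas), (1, 1, F, fin, Omega), (1, 1, F, hr, Nova), (1, 1, F, ops, Nova), (1, 1, F, p2, Delta), (1, 1, F, x1, Orion), (1, 3, D, eng, Helix), (1, 3, D, fin, Atlas), (1, 3, D, fin, Omega), (1, 3, D, hr, Nova), (1, 3, D, ops, Nova), (1, 3, D, p2, Delta), (1, 3, D, x1, Orion), (1, 4, F, eng, Helix), (1, 4, F, fin, Atlas), (1, 4, F, fin, Omega), (1, 4, F, hr, Nova), (1, 4, F, ops, Nova), (1, 4, F, p2, Delta), (1, 4, F, x1, Orion), (1, 5, B, eng, Helix), (1, 5, B, fin, Atlas), (1, 5, B, fin, Omega), (1, 5, B, hr, Nova), (1, 5, B, ops, Nova), (1, 5, B, p2, Delta), (1, 5, B, x1, Orion), (1, 8, A, eng, Helix), (1, 8, A, fin, Atlas), (1, 8, A, fin, Omega), (1, 8, A, hr, Nova), (1, 8, A, ops, Nova), (1, 8, A, p2, Delta), (1, 8, A, x1, Orion)}
Natural join on title: {(1, 1, F, eng, Helix, 26), (1, 1, F, hr, Nova, 19), (1, 1, F, ops, Nova, 19), (1, 3, D, eng, Helix, 26), (1, 3, D, hr, Nova, 19), (1, 3, D, ops, Nova, 19), (1, 4, F, eng, Helix, 26), (1, 4, F, hr, Nova, 19), (1, 4, F, ops, Nova, 19), (1, 5, B, eng, Helix, 26), (1, 5, B, hr, Nova, 19), (1, 5, B, ops, Nova, 19), (1, 8, A, eng, Helix, 26), (1, 8, A, hr, Nova, 19), (1, 8, A, ops, Nova, 19)}
Apply σ_{grade != B}; surviving tuples: {(1, 1, F, eng, Helix, 26), (1, 1, F, hr, Nova, 19), (1, 1, F, ops, Nova, 19), (1, 3, D, eng, Helix, 26), (1, 3, D, hr, Nova, 19), (1, 3, D, ops, Nova, 19), (1, 4, F, eng, Helix, 26), (1, 4, F, hr, Nova, 19), (1, 4, F, ops, Nova, 19), (1, 8, A, eng, Helix, 26), (1, 8, A, hr, Nova, 19), (1, 8, A, ops, Nova, 19)}
Apply σ_{title != Nova}; surviving tuples: {(1, 1, F, eng, Helix, 26), (1, 3, D, eng, Helix, 26), (1, 4, F, eng, Helix, 26), (1, 8, A, eng, Helix, 26)}
π_{credits, room, tid} gives {(1, 1, 26), (3, 1, 26), (4, 1, 26), (8, 1, 26)}.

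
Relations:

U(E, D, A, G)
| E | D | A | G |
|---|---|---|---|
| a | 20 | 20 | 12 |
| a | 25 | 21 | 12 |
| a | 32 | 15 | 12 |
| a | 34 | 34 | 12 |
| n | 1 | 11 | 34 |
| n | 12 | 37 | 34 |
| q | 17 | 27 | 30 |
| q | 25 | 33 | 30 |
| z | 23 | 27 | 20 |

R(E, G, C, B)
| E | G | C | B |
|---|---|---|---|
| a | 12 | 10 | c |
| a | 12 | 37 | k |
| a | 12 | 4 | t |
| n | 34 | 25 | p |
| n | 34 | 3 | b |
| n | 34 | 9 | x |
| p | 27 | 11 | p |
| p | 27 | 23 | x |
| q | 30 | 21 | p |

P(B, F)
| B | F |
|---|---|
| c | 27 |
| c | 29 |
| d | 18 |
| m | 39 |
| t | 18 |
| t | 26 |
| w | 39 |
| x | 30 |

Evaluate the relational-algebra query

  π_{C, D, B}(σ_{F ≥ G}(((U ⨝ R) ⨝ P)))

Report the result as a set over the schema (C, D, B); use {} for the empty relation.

U ⋈ R (natural join on E, G): {(a, 20, 20, 12, 10, c), (a, 20, 20, 12, 37, k), (a, 20, 20, 12, 4, t), (a, 25, 21, 12, 10, c), (a, 25, 21, 12, 37, k), (a, 25, 21, 12, 4, t), (a, 32, 15, 12, 10, c), (a, 32, 15, 12, 37, k), (a, 32, 15, 12, 4, t), (a, 34, 34, 12, 10, c), (a, 34, 34, 12, 37, k), (a, 34, 34, 12, 4, t), (n, 1, 11, 34, 25, p), (n, 1, 11, 34, 3, b), (n, 1, 11, 34, 9, x), (n, 12, 37, 34, 25, p), (n, 12, 37, 34, 3, b), (n, 12, 37, 34, 9, x), (q, 17, 27, 30, 21, p), (q, 25, 33, 30, 21, p)}
(U ⨝ R) ⋈ P (natural join on B): {(a, 20, 20, 12, 10, c, 27), (a, 20, 20, 12, 10, c, 29), (a, 20, 20, 12, 4, t, 18), (a, 20, 20, 12, 4, t, 26), (a, 25, 21, 12, 10, c, 27), (a, 25, 21, 12, 10, c, 29), (a, 25, 21, 12, 4, t, 18), (a, 25, 21, 12, 4, t, 26), (a, 32, 15, 12, 10, c, 27), (a, 32, 15, 12, 10, c, 29), (a, 32, 15, 12, 4, t, 18), (a, 32, 15, 12, 4, t, 26), (a, 34, 34, 12, 10, c, 27), (a, 34, 34, 12, 10, c, 29), (a, 34, 34, 12, 4, t, 18), (a, 34, 34, 12, 4, t, 26), (n, 1, 11, 34, 9, x, 30), (n, 12, 37, 34, 9, x, 30)}
Selection F ≥ G: {(a, 20, 20, 12, 10, c, 27), (a, 20, 20, 12, 10, c, 29), (a, 20, 20, 12, 4, t, 18), (a, 20, 20, 12, 4, t, 26), (a, 25, 21, 12, 10, c, 27), (a, 25, 21, 12, 10, c, 29), (a, 25, 21, 12, 4, t, 18), (a, 25, 21, 12, 4, t, 26), (a, 32, 15, 12, 10, c, 27), (a, 32, 15, 12, 10, c, 29), (a, 32, 15, 12, 4, t, 18), (a, 32, 15, 12, 4, t, 26), (a, 34, 34, 12, 10, c, 27), (a, 34, 34, 12, 10, c, 29), (a, 34, 34, 12, 4, t, 18), (a, 34, 34, 12, 4, t, 26)}
Keep only column(s) C, D, B (8 duplicate(s) eliminated): {(10, 20, c), (10, 25, c), (10, 32, c), (10, 34, c), (4, 20, t), (4, 25, t), (4, 32, t), (4, 34, t)}

{(10, 20, c), (10, 25, c), (10, 32, c), (10, 34, c), (4, 20, t), (4, 25, t), (4, 32, t), (4, 34, t)}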